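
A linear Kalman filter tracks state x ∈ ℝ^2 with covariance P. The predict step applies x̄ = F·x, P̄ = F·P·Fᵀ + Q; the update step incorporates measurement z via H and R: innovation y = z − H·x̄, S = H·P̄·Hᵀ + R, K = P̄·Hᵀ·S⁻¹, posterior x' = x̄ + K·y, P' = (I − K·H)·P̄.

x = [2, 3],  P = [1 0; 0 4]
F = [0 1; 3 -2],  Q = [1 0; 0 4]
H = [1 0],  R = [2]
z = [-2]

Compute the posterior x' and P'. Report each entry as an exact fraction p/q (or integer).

x' = [-4/7, 40/7]
P' = [10/7 -16/7; -16/7 139/7]

x̄ = F·x = [3, 0]
P̄ = F·P·Fᵀ + Q = [5 -8; -8 29]
y = z − H·x̄ = [-5]
S = H·P̄·Hᵀ + R = [7]
K = P̄·Hᵀ·S⁻¹ = [5/7; -8/7]
x' = x̄ + K·y = [-4/7, 40/7]
P' = (I − K·H)·P̄ = [10/7 -16/7; -16/7 139/7]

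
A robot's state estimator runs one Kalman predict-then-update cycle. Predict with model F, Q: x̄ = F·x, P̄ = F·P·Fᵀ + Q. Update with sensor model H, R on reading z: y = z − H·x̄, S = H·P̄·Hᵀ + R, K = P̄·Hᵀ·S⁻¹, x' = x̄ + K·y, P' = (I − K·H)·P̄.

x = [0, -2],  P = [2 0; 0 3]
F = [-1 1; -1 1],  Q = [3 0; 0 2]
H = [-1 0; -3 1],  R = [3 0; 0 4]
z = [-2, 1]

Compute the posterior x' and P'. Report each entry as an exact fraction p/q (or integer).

x̄ = F·x = [-2, -2]
P̄ = F·P·Fᵀ + Q = [8 5; 5 7]
y = z − H·x̄ = [-4, -3]
S = H·P̄·Hᵀ + R = [11 19; 19 53]
K = P̄·Hᵀ·S⁻¹ = [-21/74 -19/74; -113/222 7/222]
x' = x̄ + K·y = [-7/74, -13/222]
P' = (I − K·H)·P̄ = [63/74 113/74; 113/74 1045/222]

x' = [-7/74, -13/222]
P' = [63/74 113/74; 113/74 1045/222]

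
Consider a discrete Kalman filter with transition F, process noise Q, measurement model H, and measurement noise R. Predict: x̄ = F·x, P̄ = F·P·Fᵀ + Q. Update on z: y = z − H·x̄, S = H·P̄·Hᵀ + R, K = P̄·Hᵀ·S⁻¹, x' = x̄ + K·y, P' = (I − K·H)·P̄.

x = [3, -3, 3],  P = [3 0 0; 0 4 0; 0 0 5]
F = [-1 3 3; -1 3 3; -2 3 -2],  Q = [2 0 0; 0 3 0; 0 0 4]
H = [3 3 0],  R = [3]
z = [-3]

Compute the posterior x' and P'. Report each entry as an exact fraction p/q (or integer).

x̄ = F·x = [-3, -3, -21]
P̄ = F·P·Fᵀ + Q = [86 84 12; 84 87 12; 12 12 72]
y = z − H·x̄ = [15]
S = H·P̄·Hᵀ + R = [3072]
K = P̄·Hᵀ·S⁻¹ = [85/512; 171/1024; 3/128]
x' = x̄ + K·y = [-261/512, -507/1024, -2643/128]
P' = (I − K·H)·P̄ = [341/256 -597/512 3/64; -597/512 1365/1024 -3/128; 3/64 -3/128 1125/16]

x' = [-261/512, -507/1024, -2643/128]
P' = [341/256 -597/512 3/64; -597/512 1365/1024 -3/128; 3/64 -3/128 1125/16]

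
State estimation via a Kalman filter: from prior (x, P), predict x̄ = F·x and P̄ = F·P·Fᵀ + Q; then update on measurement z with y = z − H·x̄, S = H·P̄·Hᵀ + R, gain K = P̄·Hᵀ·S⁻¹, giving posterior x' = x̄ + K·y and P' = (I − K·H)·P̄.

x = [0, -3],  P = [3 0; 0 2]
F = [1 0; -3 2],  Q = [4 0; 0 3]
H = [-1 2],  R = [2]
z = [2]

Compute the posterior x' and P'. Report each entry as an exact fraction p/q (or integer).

x̄ = F·x = [0, -6]
P̄ = F·P·Fᵀ + Q = [7 -9; -9 38]
y = z − H·x̄ = [14]
S = H·P̄·Hᵀ + R = [197]
K = P̄·Hᵀ·S⁻¹ = [-25/197; 85/197]
x' = x̄ + K·y = [-350/197, 8/197]
P' = (I − K·H)·P̄ = [754/197 352/197; 352/197 261/197]

x' = [-350/197, 8/197]
P' = [754/197 352/197; 352/197 261/197]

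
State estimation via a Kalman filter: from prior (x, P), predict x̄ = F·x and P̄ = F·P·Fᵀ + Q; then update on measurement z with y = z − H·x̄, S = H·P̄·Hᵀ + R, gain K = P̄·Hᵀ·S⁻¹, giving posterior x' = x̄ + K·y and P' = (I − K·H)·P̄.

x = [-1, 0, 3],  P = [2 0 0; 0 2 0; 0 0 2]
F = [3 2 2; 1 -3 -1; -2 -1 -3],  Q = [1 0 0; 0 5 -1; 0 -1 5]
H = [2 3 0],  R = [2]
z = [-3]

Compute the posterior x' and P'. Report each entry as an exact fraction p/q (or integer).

x' = [183/53, -877/265, -392/53]
P' = [1535/53 -1018/53 -1204/53; -1018/53 3434/265 798/53; -1204/53 798/53 1504/53]

x̄ = F·x = [3, -4, -7]
P̄ = F·P·Fᵀ + Q = [35 -10 -28; -10 27 7; -28 7 33]
y = z − H·x̄ = [3]
S = H·P̄·Hᵀ + R = [265]
K = P̄·Hᵀ·S⁻¹ = [8/53; 61/265; -7/53]
x' = x̄ + K·y = [183/53, -877/265, -392/53]
P' = (I − K·H)·P̄ = [1535/53 -1018/53 -1204/53; -1018/53 3434/265 798/53; -1204/53 798/53 1504/53]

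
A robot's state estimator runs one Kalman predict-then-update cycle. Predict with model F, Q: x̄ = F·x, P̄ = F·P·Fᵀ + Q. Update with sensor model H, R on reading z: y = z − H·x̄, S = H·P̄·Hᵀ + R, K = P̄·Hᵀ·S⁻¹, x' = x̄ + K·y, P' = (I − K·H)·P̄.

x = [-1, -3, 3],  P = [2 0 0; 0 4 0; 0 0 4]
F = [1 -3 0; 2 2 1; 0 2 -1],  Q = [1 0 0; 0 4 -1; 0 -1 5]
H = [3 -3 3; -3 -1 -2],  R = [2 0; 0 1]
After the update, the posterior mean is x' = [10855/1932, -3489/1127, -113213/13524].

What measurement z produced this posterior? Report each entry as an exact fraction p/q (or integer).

x̄ = F·x = [8, -5, -9]
P̄ = F·P·Fᵀ + Q = [39 -20 -24; -20 32 11; -24 11 25]
S = H·P̄·Hᵀ + R = [596 -132; -132 120]
K = P̄·Hᵀ·S⁻¹ = [73/644 -137/483; -291/1127 -1055/4508; -179/4508 649/13524]
x' − x̄ = [-4601/1932, 2146/1127, 8503/13524] = K·y
y = (KᵀK)⁻¹·Kᵀ·(x' − x̄) = [-11, 4]
z = y + H·x̄ = [-11, 4] + [12, -1] = [1, 3]

z = [1, 3]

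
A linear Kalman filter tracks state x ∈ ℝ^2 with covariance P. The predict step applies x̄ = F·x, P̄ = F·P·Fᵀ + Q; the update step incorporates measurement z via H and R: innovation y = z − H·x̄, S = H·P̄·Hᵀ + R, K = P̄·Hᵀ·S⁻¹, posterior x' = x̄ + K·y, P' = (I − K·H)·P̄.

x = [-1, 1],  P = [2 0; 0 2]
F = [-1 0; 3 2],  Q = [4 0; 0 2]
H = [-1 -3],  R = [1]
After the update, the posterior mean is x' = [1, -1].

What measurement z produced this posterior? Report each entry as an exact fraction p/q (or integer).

z = [2]

x̄ = F·x = [1, -1]
P̄ = F·P·Fᵀ + Q = [6 -6; -6 28]
S = H·P̄·Hᵀ + R = [223]
K = P̄·Hᵀ·S⁻¹ = [12/223; -78/223]
x' − x̄ = [0, 0] = K·y
y = (KᵀK)⁻¹·Kᵀ·(x' − x̄) = [0]
z = y + H·x̄ = [0] + [2] = [2]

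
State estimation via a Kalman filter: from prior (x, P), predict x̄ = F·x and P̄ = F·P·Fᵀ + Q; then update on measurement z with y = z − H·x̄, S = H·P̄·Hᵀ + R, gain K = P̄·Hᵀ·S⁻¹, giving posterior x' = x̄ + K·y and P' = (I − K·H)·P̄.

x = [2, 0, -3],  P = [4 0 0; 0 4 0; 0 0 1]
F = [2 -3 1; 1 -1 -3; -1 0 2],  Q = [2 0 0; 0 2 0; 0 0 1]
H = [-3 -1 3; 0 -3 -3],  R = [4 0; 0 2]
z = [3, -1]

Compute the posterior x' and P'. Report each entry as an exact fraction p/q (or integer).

x' = [-391480/46081, 273232/46081, -256927/46081]
P' = [410114/46081 -296402/46081 297520/46081; -296402/46081 231038/46081 -224396/46081; 297520/46081 -224396/46081 227608/46081]

x̄ = F·x = [1, 11, -8]
P̄ = F·P·Fᵀ + Q = [55 17 -6; 17 19 -10; -6 -10 9]
y = z − H·x̄ = [41, 8]
S = H·P̄·Hᵀ + R = [869 135; 135 74]
K = P̄·Hᵀ·S⁻¹ = [-10345/46081 -1677/46081; -3755/46081 -9963/46081; 3665/46081 -4818/46081]
x' = x̄ + K·y = [-391480/46081, 273232/46081, -256927/46081]
P' = (I − K·H)·P̄ = [410114/46081 -296402/46081 297520/46081; -296402/46081 231038/46081 -224396/46081; 297520/46081 -224396/46081 227608/46081]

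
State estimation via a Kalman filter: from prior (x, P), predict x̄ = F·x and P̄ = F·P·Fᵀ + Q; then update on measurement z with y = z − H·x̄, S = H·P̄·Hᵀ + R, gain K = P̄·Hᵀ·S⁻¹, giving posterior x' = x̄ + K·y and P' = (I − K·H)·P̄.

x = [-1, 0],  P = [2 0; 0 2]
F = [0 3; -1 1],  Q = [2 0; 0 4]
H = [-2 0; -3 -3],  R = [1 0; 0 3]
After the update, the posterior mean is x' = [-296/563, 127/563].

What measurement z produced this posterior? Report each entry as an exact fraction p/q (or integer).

x̄ = F·x = [0, 1]
P̄ = F·P·Fᵀ + Q = [20 6; 6 8]
S = H·P̄·Hᵀ + R = [81 156; 156 363]
K = P̄·Hᵀ·S⁻¹ = [-784/1689 -26/1689; 244/563 -170/563]
x' − x̄ = [-296/563, -436/563] = K·y
y = (KᵀK)⁻¹·Kᵀ·(x' − x̄) = [1, 4]
z = y + H·x̄ = [1, 4] + [0, -3] = [1, 1]

z = [1, 1]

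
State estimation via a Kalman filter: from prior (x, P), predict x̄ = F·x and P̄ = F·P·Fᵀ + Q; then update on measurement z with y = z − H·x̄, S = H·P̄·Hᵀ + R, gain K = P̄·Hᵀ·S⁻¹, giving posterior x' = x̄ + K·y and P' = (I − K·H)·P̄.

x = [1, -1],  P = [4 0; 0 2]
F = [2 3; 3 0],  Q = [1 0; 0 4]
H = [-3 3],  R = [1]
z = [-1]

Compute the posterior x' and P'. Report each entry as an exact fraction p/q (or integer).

x̄ = F·x = [-1, 3]
P̄ = F·P·Fᵀ + Q = [35 24; 24 40]
y = z − H·x̄ = [-13]
S = H·P̄·Hᵀ + R = [244]
K = P̄·Hᵀ·S⁻¹ = [-33/244; 12/61]
x' = x̄ + K·y = [185/244, 27/61]
P' = (I − K·H)·P̄ = [7451/244 1860/61; 1860/61 1864/61]

x' = [185/244, 27/61]
P' = [7451/244 1860/61; 1860/61 1864/61]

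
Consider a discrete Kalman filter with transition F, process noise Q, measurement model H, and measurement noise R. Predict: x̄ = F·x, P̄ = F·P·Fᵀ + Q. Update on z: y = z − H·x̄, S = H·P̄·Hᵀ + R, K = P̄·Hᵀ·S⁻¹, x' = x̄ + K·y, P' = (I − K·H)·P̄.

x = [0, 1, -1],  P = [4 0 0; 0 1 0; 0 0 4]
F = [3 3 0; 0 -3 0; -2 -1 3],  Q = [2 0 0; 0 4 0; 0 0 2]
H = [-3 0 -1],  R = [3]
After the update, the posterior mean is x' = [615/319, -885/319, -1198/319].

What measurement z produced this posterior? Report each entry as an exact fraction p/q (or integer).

x̄ = F·x = [3, -3, -4]
P̄ = F·P·Fᵀ + Q = [47 -9 -27; -9 13 3; -27 3 55]
S = H·P̄·Hᵀ + R = [319]
K = P̄·Hᵀ·S⁻¹ = [-114/319; 24/319; 26/319]
x' − x̄ = [-342/319, 72/319, 78/319] = K·y
y = (KᵀK)⁻¹·Kᵀ·(x' − x̄) = [3]
z = y + H·x̄ = [3] + [-5] = [-2]

z = [-2]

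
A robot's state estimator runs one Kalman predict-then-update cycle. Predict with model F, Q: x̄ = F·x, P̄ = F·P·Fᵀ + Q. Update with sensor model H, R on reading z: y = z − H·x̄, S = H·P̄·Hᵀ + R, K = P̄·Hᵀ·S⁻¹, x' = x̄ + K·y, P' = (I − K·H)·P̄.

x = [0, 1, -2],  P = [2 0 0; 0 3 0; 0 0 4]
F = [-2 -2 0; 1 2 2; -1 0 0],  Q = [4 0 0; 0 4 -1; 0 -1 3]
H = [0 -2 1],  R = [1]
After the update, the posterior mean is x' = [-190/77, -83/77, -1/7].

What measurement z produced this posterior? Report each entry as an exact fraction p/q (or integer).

x̄ = F·x = [-2, -2, 0]
P̄ = F·P·Fᵀ + Q = [24 -16 4; -16 34 -3; 4 -3 5]
S = H·P̄·Hᵀ + R = [154]
K = P̄·Hᵀ·S⁻¹ = [18/77; -71/154; 1/14]
x' − x̄ = [-36/77, 71/77, -1/7] = K·y
y = (KᵀK)⁻¹·Kᵀ·(x' − x̄) = [-2]
z = y + H·x̄ = [-2] + [4] = [2]

z = [2]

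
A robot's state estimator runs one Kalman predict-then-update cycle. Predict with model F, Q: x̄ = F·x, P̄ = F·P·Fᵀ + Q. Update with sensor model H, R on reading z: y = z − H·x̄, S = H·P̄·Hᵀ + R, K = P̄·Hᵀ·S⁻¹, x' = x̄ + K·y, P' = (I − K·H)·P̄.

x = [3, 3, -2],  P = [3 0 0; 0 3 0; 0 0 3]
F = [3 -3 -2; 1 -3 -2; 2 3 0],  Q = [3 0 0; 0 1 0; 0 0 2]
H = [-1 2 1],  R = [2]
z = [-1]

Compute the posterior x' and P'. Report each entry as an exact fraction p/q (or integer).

x̄ = F·x = [4, -2, 15]
P̄ = F·P·Fᵀ + Q = [69 48 -9; 48 43 -21; -9 -21 41]
y = z − H·x̄ = [-8]
S = H·P̄·Hᵀ + R = [26]
K = P̄·Hᵀ·S⁻¹ = [9/13; 17/26; 4/13]
x' = x̄ + K·y = [-20/13, -94/13, 163/13]
P' = (I − K·H)·P̄ = [735/13 471/13 -189/13; 471/13 829/26 -341/13; -189/13 -341/13 501/13]

x' = [-20/13, -94/13, 163/13]
P' = [735/13 471/13 -189/13; 471/13 829/26 -341/13; -189/13 -341/13 501/13]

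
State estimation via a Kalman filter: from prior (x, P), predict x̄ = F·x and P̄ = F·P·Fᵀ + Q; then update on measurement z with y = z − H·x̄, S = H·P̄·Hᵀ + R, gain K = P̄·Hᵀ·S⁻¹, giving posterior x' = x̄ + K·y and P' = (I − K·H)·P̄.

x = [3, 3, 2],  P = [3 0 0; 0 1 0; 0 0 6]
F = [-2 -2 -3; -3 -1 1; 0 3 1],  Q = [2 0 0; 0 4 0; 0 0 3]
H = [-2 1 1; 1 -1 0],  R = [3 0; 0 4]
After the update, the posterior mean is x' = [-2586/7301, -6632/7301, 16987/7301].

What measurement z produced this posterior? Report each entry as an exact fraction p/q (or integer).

x̄ = F·x = [-18, -10, 11]
P̄ = F·P·Fᵀ + Q = [72 2 -24; 2 38 3; -24 3 18]
S = H·P̄·Hᵀ + R = [441 -203; -203 110]
K = P̄·Hᵀ·S⁻¹ = [-4050/7301 -404/1043; -3238/7301 -1195/1043; 2109/7301 300/1043]
x' − x̄ = [128832/7301, 66378/7301, -63324/7301] = K·y
y = (KᵀK)⁻¹·Kᵀ·(x' − x̄) = [-36, 6]
z = y + H·x̄ = [-36, 6] + [37, -8] = [1, -2]

z = [1, -2]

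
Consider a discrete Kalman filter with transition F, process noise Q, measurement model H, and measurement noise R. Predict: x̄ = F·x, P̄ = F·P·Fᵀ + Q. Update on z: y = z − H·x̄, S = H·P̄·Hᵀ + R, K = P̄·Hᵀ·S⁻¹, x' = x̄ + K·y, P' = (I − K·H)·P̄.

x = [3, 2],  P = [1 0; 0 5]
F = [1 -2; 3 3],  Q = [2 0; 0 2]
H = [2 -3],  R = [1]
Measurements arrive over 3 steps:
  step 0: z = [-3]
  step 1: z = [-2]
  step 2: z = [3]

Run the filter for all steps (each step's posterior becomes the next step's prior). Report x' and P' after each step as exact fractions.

step 0: x' = [4667/921, 1349/307], P' = [5054/921 1109/307; 1109/307 764/307]
step 1: x' = [-75183/50615, -381654/1265375], P' = [21823/10123 72327/50615; 72327/50615 1339006/1265375]
step 2: x' = [-74472057/60267572, -220626909/120535144], P' = [382418773/180802716 168708971/120535144; 168708971/120535144 250010779/241070288]

step 0: x̄ = F·x = [-1, 15]
step 0: P̄ = F·P·Fᵀ + Q = [23 -27; -27 56]
step 0: y = z − H·x̄ = [44]
step 0: S = H·P̄·Hᵀ + R = [921]
step 0: K = P̄·Hᵀ·S⁻¹ = [127/921; -74/307]
step 0: x' = x̄ + K·y = [4667/921, 1349/307]
step 0: P' = (I − K·H)·P̄ = [5054/921 1109/307; 1109/307 764/307]
step 1: x̄ = F·x = [-3427/921, 8714/307]
step 1: P̄ = F·P·Fᵀ + Q = [2756/921 -2857/307; -2857/307 42614/307]
step 1: y = z − H·x̄ = [83438/921]
step 1: S = H·P̄·Hᵀ + R = [1265375/921]
step 1: K = P̄·Hᵀ·S⁻¹ = [1249/50615; -400668/1265375]
step 1: x' = x̄ + K·y = [-75183/50615, -381654/1265375]
step 1: P' = (I − K·H)·P̄ = [21823/10123 72327/50615; 72327/50615 1339006/1265375]
step 2: x̄ = F·x = [-1116267/1265375, -6783687/1265375]
step 2: P̄ = F·P·Fᵀ + Q = [3381949/1265375 -5274936/1265375; -5274936/1265375 71679829/1265375]
step 2: y = z − H·x̄ = [-270234/23875]
step 2: S = H·P̄·Hᵀ + R = [13645488/23875]
step 2: K = P̄·Hᵀ·S⁻¹ = [213101/6822744; -1418801/4548496]
step 2: x' = x̄ + K·y = [-74472057/60267572, -220626909/120535144]
step 2: P' = (I − K·H)·P̄ = [382418773/180802716 168708971/120535144; 168708971/120535144 250010779/241070288]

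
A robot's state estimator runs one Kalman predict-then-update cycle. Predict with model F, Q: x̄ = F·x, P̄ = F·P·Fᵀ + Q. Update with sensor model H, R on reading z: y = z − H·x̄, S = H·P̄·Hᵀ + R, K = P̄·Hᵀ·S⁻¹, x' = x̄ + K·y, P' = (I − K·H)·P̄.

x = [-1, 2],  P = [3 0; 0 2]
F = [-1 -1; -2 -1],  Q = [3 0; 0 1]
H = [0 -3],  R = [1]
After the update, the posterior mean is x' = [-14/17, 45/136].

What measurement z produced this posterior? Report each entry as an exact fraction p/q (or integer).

x̄ = F·x = [-1, 0]
P̄ = F·P·Fᵀ + Q = [8 8; 8 15]
S = H·P̄·Hᵀ + R = [136]
K = P̄·Hᵀ·S⁻¹ = [-3/17; -45/136]
x' − x̄ = [3/17, 45/136] = K·y
y = (KᵀK)⁻¹·Kᵀ·(x' − x̄) = [-1]
z = y + H·x̄ = [-1] + [0] = [-1]

z = [-1]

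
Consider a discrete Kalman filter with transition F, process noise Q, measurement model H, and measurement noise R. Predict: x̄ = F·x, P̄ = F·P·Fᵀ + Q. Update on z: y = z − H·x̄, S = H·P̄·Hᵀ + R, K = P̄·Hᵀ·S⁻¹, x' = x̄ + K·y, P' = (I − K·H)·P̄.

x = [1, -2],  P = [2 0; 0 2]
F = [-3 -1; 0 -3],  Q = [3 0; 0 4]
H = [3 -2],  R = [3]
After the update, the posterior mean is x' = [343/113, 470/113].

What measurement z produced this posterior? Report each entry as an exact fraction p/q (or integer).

z = [1]

x̄ = F·x = [-1, 6]
P̄ = F·P·Fᵀ + Q = [23 6; 6 22]
S = H·P̄·Hᵀ + R = [226]
K = P̄·Hᵀ·S⁻¹ = [57/226; -13/113]
x' − x̄ = [456/113, -208/113] = K·y
y = (KᵀK)⁻¹·Kᵀ·(x' − x̄) = [16]
z = y + H·x̄ = [16] + [-15] = [1]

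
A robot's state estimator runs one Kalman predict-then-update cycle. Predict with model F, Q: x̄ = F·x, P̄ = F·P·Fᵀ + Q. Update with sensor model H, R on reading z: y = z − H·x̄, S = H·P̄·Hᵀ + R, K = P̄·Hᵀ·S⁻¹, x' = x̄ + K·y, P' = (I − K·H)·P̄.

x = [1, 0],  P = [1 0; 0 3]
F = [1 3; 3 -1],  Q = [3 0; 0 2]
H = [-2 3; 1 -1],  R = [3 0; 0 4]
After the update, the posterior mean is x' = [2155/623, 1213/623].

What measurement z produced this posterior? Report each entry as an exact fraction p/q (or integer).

x̄ = F·x = [1, 3]
P̄ = F·P·Fᵀ + Q = [31 -6; -6 14]
S = H·P̄·Hᵀ + R = [325 -134; -134 61]
K = P̄·Hᵀ·S⁻¹ = [26/623 435/623; 614/1869 736/1869]
x' − x̄ = [1532/623, -656/623] = K·y
y = (KᵀK)⁻¹·Kᵀ·(x' − x̄) = [-8, 4]
z = y + H·x̄ = [-8, 4] + [7, -2] = [-1, 2]

z = [-1, 2]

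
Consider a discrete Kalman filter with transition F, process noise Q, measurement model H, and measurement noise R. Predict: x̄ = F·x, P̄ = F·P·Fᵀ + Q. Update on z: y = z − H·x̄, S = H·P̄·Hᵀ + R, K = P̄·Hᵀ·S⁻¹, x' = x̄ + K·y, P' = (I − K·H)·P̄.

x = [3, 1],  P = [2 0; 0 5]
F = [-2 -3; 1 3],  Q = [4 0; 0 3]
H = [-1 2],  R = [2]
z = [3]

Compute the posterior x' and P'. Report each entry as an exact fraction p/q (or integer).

x̄ = F·x = [-9, 6]
P̄ = F·P·Fᵀ + Q = [57 -49; -49 50]
y = z − H·x̄ = [-18]
S = H·P̄·Hᵀ + R = [455]
K = P̄·Hᵀ·S⁻¹ = [-31/91; 149/455]
x' = x̄ + K·y = [-261/91, 48/455]
P' = (I − K·H)·P̄ = [382/91 160/91; 160/91 549/455]

x' = [-261/91, 48/455]
P' = [382/91 160/91; 160/91 549/455]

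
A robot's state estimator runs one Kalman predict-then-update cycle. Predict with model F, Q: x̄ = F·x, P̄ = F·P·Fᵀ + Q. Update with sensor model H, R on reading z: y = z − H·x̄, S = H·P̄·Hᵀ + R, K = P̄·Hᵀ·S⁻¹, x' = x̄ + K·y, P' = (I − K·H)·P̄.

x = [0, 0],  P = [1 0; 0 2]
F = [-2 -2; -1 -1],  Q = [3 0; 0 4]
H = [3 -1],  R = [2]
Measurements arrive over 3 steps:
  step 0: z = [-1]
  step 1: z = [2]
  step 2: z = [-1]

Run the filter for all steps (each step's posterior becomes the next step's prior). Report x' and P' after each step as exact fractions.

step 0: x̄ = F·x = [0, 0]
step 0: P̄ = F·P·Fᵀ + Q = [15 6; 6 7]
step 0: y = z − H·x̄ = [-1]
step 0: S = H·P̄·Hᵀ + R = [108]
step 0: K = P̄·Hᵀ·S⁻¹ = [13/36; 11/108]
step 0: x' = x̄ + K·y = [-13/36, -11/108]
step 0: P' = (I − K·H)·P̄ = [11/12 73/36; 73/36 635/108]
step 1: x̄ = F·x = [25/27, 25/54]
step 1: P̄ = F·P·Fᵀ + Q = [1253/27 586/27; 586/27 401/27]
step 1: y = z − H·x̄ = [-17/54]
step 1: S = H·P̄·Hᵀ + R = [8216/27]
step 1: K = P̄·Hᵀ·S⁻¹ = [3173/8216; 1357/8216]
step 1: x' = x̄ + K·y = [13217/16432, 6753/16432]
step 1: P' = (I − K·H)·P̄ = [8397/8216 18845/8216; 18845/8216 53821/8216]
step 2: x̄ = F·x = [-9985/4108, -9985/8216]
step 2: P̄ = F·P·Fᵀ + Q = [53035/1027 24977/1027; 24977/1027 33193/2054]
step 2: y = z − H·x̄ = [41709/8216]
step 2: S = H·P̄·Hᵀ + R = [692207/2054]
step 2: K = P̄·Hᵀ·S⁻¹ = [268256/692207; 116669/692207]
step 2: x' = x̄ + K·y = [-1282709/2768828, -995881/2768828]
step 2: P' = (I − K·H)·P̄ = [711351/692207 1597541/692207; 1597541/692207 4559285/692207]

step 0: x' = [-13/36, -11/108], P' = [11/12 73/36; 73/36 635/108]
step 1: x' = [13217/16432, 6753/16432], P' = [8397/8216 18845/8216; 18845/8216 53821/8216]
step 2: x' = [-1282709/2768828, -995881/2768828], P' = [711351/692207 1597541/692207; 1597541/692207 4559285/692207]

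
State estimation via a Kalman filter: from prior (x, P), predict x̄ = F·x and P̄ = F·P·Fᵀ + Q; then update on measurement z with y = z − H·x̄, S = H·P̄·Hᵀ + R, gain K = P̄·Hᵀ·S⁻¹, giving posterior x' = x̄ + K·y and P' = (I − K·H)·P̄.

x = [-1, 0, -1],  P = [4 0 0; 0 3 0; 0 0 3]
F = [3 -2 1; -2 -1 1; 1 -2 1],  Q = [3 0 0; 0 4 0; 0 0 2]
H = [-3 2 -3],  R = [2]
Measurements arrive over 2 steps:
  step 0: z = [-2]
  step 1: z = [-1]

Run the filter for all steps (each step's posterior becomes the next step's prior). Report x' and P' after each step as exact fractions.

step 0: x' = [38/205, -633/1435, 254/1435], P' = [423/205 591/205 -3/205; 591/205 28474/1435 14783/1435; -3/205 14783/1435 9971/1435]
step 1: x' = [465415/1346189, 135995/1346189, 6212/103553], P' = [2524918/1346189 3692942/1346189 7528/103553; 3692942/1346189 39888933/1346189 1762940/103553; 7528/103553 1762940/103553 1179308/103553]

step 0: x̄ = F·x = [-4, 1, -2]
step 0: P̄ = F·P·Fᵀ + Q = [54 -15 27; -15 26 1; 27 1 21]
step 0: y = z − H·x̄ = [-22]
step 0: S = H·P̄·Hᵀ + R = [1435]
step 0: K = P̄·Hᵀ·S⁻¹ = [-39/205; 94/1435; -142/1435]
step 0: x' = x̄ + K·y = [38/205, -633/1435, 254/1435]
step 0: P' = (I − K·H)·P̄ = [423/205 591/205 -3/205; 591/205 28474/1435 14783/1435; -3/205 14783/1435 9971/1435]
step 1: x̄ = F·x = [2318/1435, 71/287, 1786/1435]
step 1: P̄ = F·P·Fᵀ + Q = [45919/1435 1784/287 40438/1435; 1784/287 8619/287 5816/287; 40438/1435 5816/287 53976/1435]
step 1: y = z − H·x̄ = [10167/1435]
step 1: S = H·P̄·Hᵀ + R = [1346189/1435]
step 1: K = P̄·Hᵀ·S⁻¹ = [-241231/1346189; -27810/1346189; -17314/103553]
step 1: x' = x̄ + K·y = [465415/1346189, 135995/1346189, 6212/103553]
step 1: P' = (I − K·H)·P̄ = [2524918/1346189 3692942/1346189 7528/103553; 3692942/1346189 39888933/1346189 1762940/103553; 7528/103553 1762940/103553 1179308/103553]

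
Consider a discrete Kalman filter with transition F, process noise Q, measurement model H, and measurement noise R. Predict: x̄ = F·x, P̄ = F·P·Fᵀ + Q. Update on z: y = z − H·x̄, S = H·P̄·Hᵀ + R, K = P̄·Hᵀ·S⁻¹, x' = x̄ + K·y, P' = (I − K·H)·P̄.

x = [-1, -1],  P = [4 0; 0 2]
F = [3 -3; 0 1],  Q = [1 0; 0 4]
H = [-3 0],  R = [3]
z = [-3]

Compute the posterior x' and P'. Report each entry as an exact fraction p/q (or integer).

x' = [165/166, -92/83]
P' = [55/166 -3/83; -3/83 444/83]

x̄ = F·x = [0, -1]
P̄ = F·P·Fᵀ + Q = [55 -6; -6 6]
y = z − H·x̄ = [-3]
S = H·P̄·Hᵀ + R = [498]
K = P̄·Hᵀ·S⁻¹ = [-55/166; 3/83]
x' = x̄ + K·y = [165/166, -92/83]
P' = (I − K·H)·P̄ = [55/166 -3/83; -3/83 444/83]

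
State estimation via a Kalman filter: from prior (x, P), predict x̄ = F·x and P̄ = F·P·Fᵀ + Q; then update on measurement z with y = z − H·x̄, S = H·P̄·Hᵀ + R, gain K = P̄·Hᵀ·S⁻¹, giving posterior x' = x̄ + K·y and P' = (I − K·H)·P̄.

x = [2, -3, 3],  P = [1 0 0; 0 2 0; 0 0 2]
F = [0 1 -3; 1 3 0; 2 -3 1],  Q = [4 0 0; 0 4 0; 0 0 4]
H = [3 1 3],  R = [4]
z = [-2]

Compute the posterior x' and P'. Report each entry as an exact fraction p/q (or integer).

x' = [-974/73, -1484/219, 3280/219]
P' = [1164/73 536/73 -1324/73; 536/73 4988/219 -3280/219; -1324/73 -3280/219 5108/219]

x̄ = F·x = [-12, -7, 16]
P̄ = F·P·Fᵀ + Q = [24 6 -12; 6 23 -16; -12 -16 28]
y = z − H·x̄ = [-7]
S = H·P̄·Hᵀ + R = [219]
K = P̄·Hᵀ·S⁻¹ = [14/73; -7/219; 32/219]
x' = x̄ + K·y = [-974/73, -1484/219, 3280/219]
P' = (I − K·H)·P̄ = [1164/73 536/73 -1324/73; 536/73 4988/219 -3280/219; -1324/73 -3280/219 5108/219]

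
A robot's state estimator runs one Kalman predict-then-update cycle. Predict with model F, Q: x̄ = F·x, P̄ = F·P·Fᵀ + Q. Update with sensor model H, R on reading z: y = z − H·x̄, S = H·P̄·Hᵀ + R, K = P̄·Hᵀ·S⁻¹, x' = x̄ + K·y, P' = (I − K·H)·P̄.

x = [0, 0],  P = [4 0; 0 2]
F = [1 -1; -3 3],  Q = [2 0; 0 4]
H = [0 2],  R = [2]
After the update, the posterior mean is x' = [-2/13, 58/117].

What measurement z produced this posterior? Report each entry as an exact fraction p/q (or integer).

z = [1]

x̄ = F·x = [0, 0]
P̄ = F·P·Fᵀ + Q = [8 -18; -18 58]
S = H·P̄·Hᵀ + R = [234]
K = P̄·Hᵀ·S⁻¹ = [-2/13; 58/117]
x' − x̄ = [-2/13, 58/117] = K·y
y = (KᵀK)⁻¹·Kᵀ·(x' − x̄) = [1]
z = y + H·x̄ = [1] + [0] = [1]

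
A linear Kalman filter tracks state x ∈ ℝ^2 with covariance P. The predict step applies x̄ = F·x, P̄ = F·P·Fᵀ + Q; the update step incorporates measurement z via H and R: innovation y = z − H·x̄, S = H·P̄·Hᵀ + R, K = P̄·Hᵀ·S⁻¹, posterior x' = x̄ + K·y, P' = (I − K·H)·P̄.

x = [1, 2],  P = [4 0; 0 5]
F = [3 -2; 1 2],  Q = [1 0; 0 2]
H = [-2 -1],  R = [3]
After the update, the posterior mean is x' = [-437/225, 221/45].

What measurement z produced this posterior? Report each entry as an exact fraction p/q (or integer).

z = [-1]

x̄ = F·x = [-1, 5]
P̄ = F·P·Fᵀ + Q = [57 -8; -8 26]
S = H·P̄·Hᵀ + R = [225]
K = P̄·Hᵀ·S⁻¹ = [-106/225; -2/45]
x' − x̄ = [-212/225, -4/45] = K·y
y = (KᵀK)⁻¹·Kᵀ·(x' − x̄) = [2]
z = y + H·x̄ = [2] + [-3] = [-1]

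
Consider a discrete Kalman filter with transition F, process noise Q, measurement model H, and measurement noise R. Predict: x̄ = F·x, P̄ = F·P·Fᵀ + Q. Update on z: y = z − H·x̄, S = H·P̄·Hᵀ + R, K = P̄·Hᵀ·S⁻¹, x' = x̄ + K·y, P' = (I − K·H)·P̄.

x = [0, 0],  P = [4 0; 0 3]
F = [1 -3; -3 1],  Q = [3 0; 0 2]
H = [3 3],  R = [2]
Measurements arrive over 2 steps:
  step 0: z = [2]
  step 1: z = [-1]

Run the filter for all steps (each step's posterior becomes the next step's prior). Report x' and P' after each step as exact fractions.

step 0: x' = [6/23, 120/299], P' = [665/23 -663/23; -663/23 8659/299]
step 1: x' = [-831/2347, -36/2347], P' = [1087486/2347 -1087176/2347; -1087176/2347 7611580/16429]

step 0: x̄ = F·x = [0, 0]
step 0: P̄ = F·P·Fᵀ + Q = [34 -21; -21 41]
step 0: y = z − H·x̄ = [2]
step 0: S = H·P̄·Hᵀ + R = [299]
step 0: K = P̄·Hᵀ·S⁻¹ = [3/23; 60/299]
step 0: x' = x̄ + K·y = [6/23, 120/299]
step 0: P' = (I − K·H)·P̄ = [665/23 -663/23; -663/23 8659/299]
step 1: x̄ = F·x = [-282/299, -114/299]
step 1: P̄ = F·P·Fᵀ + Q = [139187/299 -138102/299; -138102/299 138776/299]
step 1: y = z − H·x̄ = [889/299]
step 1: S = H·P̄·Hᵀ + R = [16429/299]
step 1: K = P̄·Hᵀ·S⁻¹ = [465/2347; 2022/16429]
step 1: x' = x̄ + K·y = [-831/2347, -36/2347]
step 1: P' = (I − K·H)·P̄ = [1087486/2347 -1087176/2347; -1087176/2347 7611580/16429]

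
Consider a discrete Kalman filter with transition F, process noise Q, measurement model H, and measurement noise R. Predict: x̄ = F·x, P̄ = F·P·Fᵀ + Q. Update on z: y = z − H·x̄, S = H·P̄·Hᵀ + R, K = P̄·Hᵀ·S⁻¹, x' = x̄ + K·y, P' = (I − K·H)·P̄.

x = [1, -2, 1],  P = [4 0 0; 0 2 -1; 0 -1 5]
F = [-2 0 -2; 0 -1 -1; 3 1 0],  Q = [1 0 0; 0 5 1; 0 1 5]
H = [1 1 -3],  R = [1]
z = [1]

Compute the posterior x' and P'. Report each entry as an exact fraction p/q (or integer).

x' = [-1555/583, 709/583, -474/583]
P' = [9250/583 2666/583 3935/583; 2666/583 5506/583 2718/583; 3935/583 2718/583 2268/583]

x̄ = F·x = [-4, 1, 1]
P̄ = F·P·Fᵀ + Q = [37 8 -22; 8 10 0; -22 0 43]
y = z − H·x̄ = [7]
S = H·P̄·Hᵀ + R = [583]
K = P̄·Hᵀ·S⁻¹ = [111/583; 18/583; -151/583]
x' = x̄ + K·y = [-1555/583, 709/583, -474/583]
P' = (I − K·H)·P̄ = [9250/583 2666/583 3935/583; 2666/583 5506/583 2718/583; 3935/583 2718/583 2268/583]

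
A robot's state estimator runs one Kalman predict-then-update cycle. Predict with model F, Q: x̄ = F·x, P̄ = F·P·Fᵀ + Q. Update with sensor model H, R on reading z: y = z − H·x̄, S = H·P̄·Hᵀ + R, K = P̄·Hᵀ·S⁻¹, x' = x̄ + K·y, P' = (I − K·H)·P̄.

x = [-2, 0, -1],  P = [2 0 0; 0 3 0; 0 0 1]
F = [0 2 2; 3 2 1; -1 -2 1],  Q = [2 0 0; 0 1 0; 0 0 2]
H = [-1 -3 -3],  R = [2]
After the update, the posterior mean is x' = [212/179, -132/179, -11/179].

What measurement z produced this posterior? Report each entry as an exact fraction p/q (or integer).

x̄ = F·x = [-2, -7, 1]
P̄ = F·P·Fᵀ + Q = [18 14 -10; 14 32 -17; -10 -17 17]
S = H·P̄·Hᵀ + R = [179]
K = P̄·Hᵀ·S⁻¹ = [-30/179; -59/179; 10/179]
x' − x̄ = [570/179, 1121/179, -190/179] = K·y
y = (KᵀK)⁻¹·Kᵀ·(x' − x̄) = [-19]
z = y + H·x̄ = [-19] + [20] = [1]

z = [1]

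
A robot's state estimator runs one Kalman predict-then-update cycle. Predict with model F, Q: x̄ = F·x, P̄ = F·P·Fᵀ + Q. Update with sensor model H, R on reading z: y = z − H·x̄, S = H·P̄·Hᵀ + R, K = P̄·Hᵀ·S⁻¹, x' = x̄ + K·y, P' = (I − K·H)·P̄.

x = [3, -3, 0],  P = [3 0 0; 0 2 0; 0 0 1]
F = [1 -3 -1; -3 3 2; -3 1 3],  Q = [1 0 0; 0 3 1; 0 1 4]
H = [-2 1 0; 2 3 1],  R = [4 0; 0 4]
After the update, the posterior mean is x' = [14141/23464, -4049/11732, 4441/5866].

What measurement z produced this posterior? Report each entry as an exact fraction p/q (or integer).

x̄ = F·x = [12, -18, -12]
P̄ = F·P·Fᵀ + Q = [23 -29 -18; -29 52 40; -18 40 42]
S = H·P̄·Hᵀ + R = [264 256; 256 426]
K = P̄·Hᵀ·S⁻¹ = [-8423/23464 453/5866; 2883/11732 517/2933; 15/5866 863/2933]
x' − x̄ = [-267427/23464, 207127/11732, 74833/5866] = K·y
y = (KᵀK)⁻¹·Kᵀ·(x' − x̄) = [41, 43]
z = y + H·x̄ = [41, 43] + [-42, -42] = [-1, 1]

z = [-1, 1]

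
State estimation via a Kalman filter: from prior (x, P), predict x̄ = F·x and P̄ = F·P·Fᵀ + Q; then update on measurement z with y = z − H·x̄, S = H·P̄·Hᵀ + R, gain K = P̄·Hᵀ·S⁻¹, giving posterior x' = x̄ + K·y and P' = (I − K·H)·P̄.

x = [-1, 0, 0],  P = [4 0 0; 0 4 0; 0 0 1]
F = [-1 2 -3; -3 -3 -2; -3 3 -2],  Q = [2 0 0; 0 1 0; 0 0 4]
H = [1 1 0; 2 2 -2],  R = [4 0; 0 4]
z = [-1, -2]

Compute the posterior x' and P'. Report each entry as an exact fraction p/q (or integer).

x' = [-119/240, -23/80, 9/40]
P' = [2459/240 -661/80 99/40; -661/80 4021/400 253/200; 99/40 253/200 469/100]

x̄ = F·x = [1, 3, 3]
P̄ = F·P·Fᵀ + Q = [31 -6 42; -6 77 4; 42 4 80]
y = z − H·x̄ = [-5, -4]
S = H·P̄·Hᵀ + R = [100 100; 100 340]
K = P̄·Hᵀ·S⁻¹ = [119/240 -59/240; 179/400 21/80; 187/200 -19/40]
x' = x̄ + K·y = [-119/240, -23/80, 9/40]
P' = (I − K·H)·P̄ = [2459/240 -661/80 99/40; -661/80 4021/400 253/200; 99/40 253/200 469/100]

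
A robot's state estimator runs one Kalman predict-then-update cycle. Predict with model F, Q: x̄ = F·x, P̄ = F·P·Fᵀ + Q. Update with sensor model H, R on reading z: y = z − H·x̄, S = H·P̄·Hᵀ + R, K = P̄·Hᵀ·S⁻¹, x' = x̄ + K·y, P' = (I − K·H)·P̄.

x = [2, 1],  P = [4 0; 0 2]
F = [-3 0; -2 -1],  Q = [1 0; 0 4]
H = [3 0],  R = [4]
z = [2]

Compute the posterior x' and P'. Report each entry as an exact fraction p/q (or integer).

x̄ = F·x = [-6, -5]
P̄ = F·P·Fᵀ + Q = [37 24; 24 22]
y = z − H·x̄ = [20]
S = H·P̄·Hᵀ + R = [337]
K = P̄·Hᵀ·S⁻¹ = [111/337; 72/337]
x' = x̄ + K·y = [198/337, -245/337]
P' = (I − K·H)·P̄ = [148/337 96/337; 96/337 2230/337]

x' = [198/337, -245/337]
P' = [148/337 96/337; 96/337 2230/337]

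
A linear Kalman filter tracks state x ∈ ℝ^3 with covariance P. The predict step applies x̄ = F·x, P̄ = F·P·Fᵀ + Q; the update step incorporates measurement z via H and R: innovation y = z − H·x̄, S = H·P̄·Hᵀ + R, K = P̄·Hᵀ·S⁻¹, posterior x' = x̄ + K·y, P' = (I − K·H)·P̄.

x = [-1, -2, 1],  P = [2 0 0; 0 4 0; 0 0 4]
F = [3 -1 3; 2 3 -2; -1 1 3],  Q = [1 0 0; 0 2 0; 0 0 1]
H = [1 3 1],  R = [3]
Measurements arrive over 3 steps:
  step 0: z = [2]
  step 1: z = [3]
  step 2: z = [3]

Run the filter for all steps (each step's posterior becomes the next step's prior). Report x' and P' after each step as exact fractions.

step 0: x' = [1314/475, -662/475, 1538/475], P' = [27856/475 -13298/475 12077/475; -13298/475 8134/475 -10666/475; 12077/475 -10666/475 19984/475]
step 1: x' = [2720357/179217, -1156378/179217, 1289557/179217], P' = [655297544/537651 -291062890/537651 218926177/537651; -291062890/537651 130687700/537651 -100674998/537651; 218926177/537651 -100674998/537651 82696808/537651]
step 2: x' = [84062956299/10624056329, -42126114816/10624056329, 74284917363/10624056329], P' = [9717158873056/10624056329 -4178511380906/10624056329 2853047163059/10624056329; -4178511380906/10624056329 1822142526266/10624056329 -1287612465106/10624056329; 2853047163059/10624056329 -1287612465106/10624056329 1006074470632/10624056329]

step 0: x̄ = F·x = [2, -10, 2]
step 0: P̄ = F·P·Fᵀ + Q = [59 -24 26; -24 62 -16; 26 -16 43]
step 0: y = z − H·x̄ = [28]
step 0: S = H·P̄·Hᵀ + R = [475]
step 0: K = P̄·Hᵀ·S⁻¹ = [13/475; 146/475; 21/475]
step 0: x' = x̄ + K·y = [1314/475, -662/475, 1538/475]
step 0: P' = (I − K·H)·P̄ = [27856/475 -13298/475 12077/475; -13298/475 8134/475 -10666/475; 12077/475 -10666/475 19984/475]
step 1: x̄ = F·x = [9218/475, -2434/475, 2638/475]
step 1: P̄ = F·P·Fᵀ + Q = [800339/475 -187582/475 107424/475; -187582/475 137316/475 -115962/475; 107424/475 -115962/475 106459/475]
step 1: y = z − H·x̄ = [-3129/475]
step 1: S = H·P̄·Hᵀ + R = [537651/475]
step 1: K = P̄·Hᵀ·S⁻¹ = [345017/537651; 108404/537651; -134003/537651]
step 1: x' = x̄ + K·y = [2720357/179217, -1156378/179217, 1289557/179217]
step 1: P' = (I − K·H)·P̄ = [655297544/537651 -291062890/537651 218926177/537651; -291062890/537651 130687700/537651 -100674998/537651; 218926177/537651 -100674998/537651 82696808/537651]
step 2: x̄ = F·x = [13186120/179217, -607534/179217, -896/19913]
step 2: P̄ = F·P·Fᵀ + Q = [13064273033/537651 -101323892/537651 -133667062/59739; -101323892/537651 93177890/537651 -8551724/59739; -133667062/59739 -8551724/59739 7233811/19913]
step 2: y = z − H·x̄ = [-10817803/179217]
step 2: S = H·P̄·Hᵀ + R = [10624056329/537651]
step 2: K = P̄·Hᵀ·S⁻¹ = [11557297799/10624056329; 101244262/10624056329; -1238587209/10624056329]
step 2: x' = x̄ + K·y = [84062956299/10624056329, -42126114816/10624056329, 74284917363/10624056329]
step 2: P' = (I − K·H)·P̄ = [9717158873056/10624056329 -4178511380906/10624056329 2853047163059/10624056329; -4178511380906/10624056329 1822142526266/10624056329 -1287612465106/10624056329; 2853047163059/10624056329 -1287612465106/10624056329 1006074470632/10624056329]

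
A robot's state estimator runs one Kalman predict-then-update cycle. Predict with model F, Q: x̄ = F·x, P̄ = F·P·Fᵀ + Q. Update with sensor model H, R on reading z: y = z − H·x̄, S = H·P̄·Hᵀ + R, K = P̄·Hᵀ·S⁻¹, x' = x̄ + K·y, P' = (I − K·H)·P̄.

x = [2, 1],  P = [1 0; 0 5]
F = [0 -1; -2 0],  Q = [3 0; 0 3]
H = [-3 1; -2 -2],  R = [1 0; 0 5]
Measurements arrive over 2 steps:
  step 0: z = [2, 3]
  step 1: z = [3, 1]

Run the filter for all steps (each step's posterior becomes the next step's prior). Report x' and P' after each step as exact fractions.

step 0: x̄ = F·x = [-1, -4]
step 0: P̄ = F·P·Fᵀ + Q = [8 0; 0 7]
step 0: y = z − H·x̄ = [3, -7]
step 0: S = H·P̄·Hᵀ + R = [80 34; 34 65]
step 0: K = P̄·Hᵀ·S⁻¹ = [-254/1011 -116/1011; 931/4044 -679/2022]
step 0: x' = x̄ + K·y = [-961/1011, -3877/4044]
step 0: P' = (I − K·H)·P̄ = [136/1011 154/1011; 154/1011 2779/4044]
step 1: x̄ = F·x = [3877/4044, 1922/1011]
step 1: P̄ = F·P·Fᵀ + Q = [14911/4044 308/1011; 308/1011 3577/1011]
step 1: y = z − H·x̄ = [16075/4044, 4529/674]
step 1: S = H·P̄·Hᵀ + R = [145159/4044 10963/674; 10963/674 12246/337]
step 1: K = P̄·Hᵀ·S⁻¹ = [-351867/1401637 -451334/4204911; 297052/1401637 -429408/1401637]
step 1: x' = x̄ + K·y = [-3197551/4204911, 959981/1401637]
step 1: P' = (I − K·H)·P̄ = [545984/4204911 194117/1401637; 194117/1401637 879403/1401637]

step 0: x' = [-961/1011, -3877/4044], P' = [136/1011 154/1011; 154/1011 2779/4044]
step 1: x' = [-3197551/4204911, 959981/1401637], P' = [545984/4204911 194117/1401637; 194117/1401637 879403/1401637]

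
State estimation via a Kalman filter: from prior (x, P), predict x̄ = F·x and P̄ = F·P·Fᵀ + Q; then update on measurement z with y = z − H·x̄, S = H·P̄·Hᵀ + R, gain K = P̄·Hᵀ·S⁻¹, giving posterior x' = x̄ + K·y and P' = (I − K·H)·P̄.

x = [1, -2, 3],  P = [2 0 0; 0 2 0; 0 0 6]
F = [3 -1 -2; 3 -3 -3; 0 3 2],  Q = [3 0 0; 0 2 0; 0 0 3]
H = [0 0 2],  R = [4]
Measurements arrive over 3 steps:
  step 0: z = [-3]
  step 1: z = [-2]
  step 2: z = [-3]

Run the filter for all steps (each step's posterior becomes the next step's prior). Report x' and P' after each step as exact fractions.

step 0: x' = [-1/46, 81/46, -135/92], P' = [631/23 570/23 -15/23; 570/23 658/23 -27/23; -15/23 -27/23 45/46]
step 1: x' = [-2139/2890, -201/340, -5703/5780], P' = [87028/1445 4686/85 798/1445; 4686/85 569/10 -9/85; 798/1445 -9/85 5757/5780]
step 2: x' = [2630511/1499371, 3657690/1499371, -2255550/1499371], P' = [95519477/1499371 87871839/1499371 941103/1499371; 87871839/1499371 362089937/5997484 -49158/1499371; 941103/1499371 -49158/1499371 1496481/1499371]

step 0: x̄ = F·x = [-1, 0, 0]
step 0: P̄ = F·P·Fᵀ + Q = [47 60 -30; 60 92 -54; -30 -54 45]
step 0: y = z − H·x̄ = [-3]
step 0: S = H·P̄·Hᵀ + R = [184]
step 0: K = P̄·Hᵀ·S⁻¹ = [-15/46; -27/46; 45/92]
step 0: x' = x̄ + K·y = [-1/46, 81/46, -135/92]
step 0: P' = (I − K·H)·P̄ = [631/23 570/23 -15/23; 570/23 658/23 -27/23; -15/23 -27/23 45/46]
step 1: x̄ = F·x = [51/46, -87/92, 54/23]
step 1: P̄ = F·P·Fᵀ + Q = [3148/23 930/23 3192/23; 930/23 2747/46 -612/23; 3192/23 -612/23 5757/23]
step 1: y = z − H·x̄ = [-154/23]
step 1: S = H·P̄·Hᵀ + R = [23120/23]
step 1: K = P̄·Hᵀ·S⁻¹ = [399/1445; -9/170; 5757/11560]
step 1: x' = x̄ + K·y = [-2139/2890, -201/340, -5703/5780]
step 1: P' = (I − K·H)·P̄ = [87028/1445 4686/85 798/1445; 4686/85 569/10 -9/85; 798/1445 -9/85 5757/5780]
step 2: x̄ = F·x = [117/340, 7263/2890, -21657/5780]
step 2: P̄ = F·P·Fᵀ + Q = [2681/10 4074/85 55359/170; 4074/85 352183/5780 -24579/1445; 55359/170 -24579/1445 1496481/2890]
step 2: y = z − H·x̄ = [12987/2890]
step 2: S = H·P̄·Hᵀ + R = [2998742/1445]
step 2: K = P̄·Hᵀ·S⁻¹ = [941103/2998742; -24579/1499371; 1496481/2998742]
step 2: x' = x̄ + K·y = [2630511/1499371, 3657690/1499371, -2255550/1499371]
step 2: P' = (I − K·H)·P̄ = [95519477/1499371 87871839/1499371 941103/1499371; 87871839/1499371 362089937/5997484 -49158/1499371; 941103/1499371 -49158/1499371 1496481/1499371]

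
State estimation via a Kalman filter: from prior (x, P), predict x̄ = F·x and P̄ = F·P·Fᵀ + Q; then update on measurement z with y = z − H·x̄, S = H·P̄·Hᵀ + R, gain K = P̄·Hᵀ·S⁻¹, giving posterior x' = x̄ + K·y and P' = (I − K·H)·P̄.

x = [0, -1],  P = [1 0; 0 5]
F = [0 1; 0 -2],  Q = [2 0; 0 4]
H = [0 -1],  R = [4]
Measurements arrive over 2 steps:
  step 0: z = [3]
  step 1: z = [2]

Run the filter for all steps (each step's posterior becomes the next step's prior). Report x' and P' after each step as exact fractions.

step 0: x̄ = F·x = [-1, 2]
step 0: P̄ = F·P·Fᵀ + Q = [7 -10; -10 24]
step 0: y = z − H·x̄ = [5]
step 0: S = H·P̄·Hᵀ + R = [28]
step 0: K = P̄·Hᵀ·S⁻¹ = [5/14; -6/7]
step 0: x' = x̄ + K·y = [11/14, -16/7]
step 0: P' = (I − K·H)·P̄ = [24/7 -10/7; -10/7 24/7]
step 1: x̄ = F·x = [-16/7, 32/7]
step 1: P̄ = F·P·Fᵀ + Q = [38/7 -48/7; -48/7 124/7]
step 1: y = z − H·x̄ = [46/7]
step 1: S = H·P̄·Hᵀ + R = [152/7]
step 1: K = P̄·Hᵀ·S⁻¹ = [6/19; -31/38]
step 1: x' = x̄ + K·y = [-4/19, -15/19]
step 1: P' = (I − K·H)·P̄ = [62/19 -24/19; -24/19 62/19]

step 0: x' = [11/14, -16/7], P' = [24/7 -10/7; -10/7 24/7]
step 1: x' = [-4/19, -15/19], P' = [62/19 -24/19; -24/19 62/19]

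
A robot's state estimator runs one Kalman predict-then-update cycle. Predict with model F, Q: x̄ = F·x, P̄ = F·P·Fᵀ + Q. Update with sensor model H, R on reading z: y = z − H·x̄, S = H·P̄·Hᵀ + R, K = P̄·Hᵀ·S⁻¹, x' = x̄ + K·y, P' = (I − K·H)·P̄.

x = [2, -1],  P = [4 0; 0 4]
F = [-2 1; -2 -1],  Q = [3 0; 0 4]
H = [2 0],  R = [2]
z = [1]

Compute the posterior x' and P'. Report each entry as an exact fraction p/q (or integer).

x' = [18/47, -9/47]
P' = [23/47 12/47; 12/47 840/47]

x̄ = F·x = [-5, -3]
P̄ = F·P·Fᵀ + Q = [23 12; 12 24]
y = z − H·x̄ = [11]
S = H·P̄·Hᵀ + R = [94]
K = P̄·Hᵀ·S⁻¹ = [23/47; 12/47]
x' = x̄ + K·y = [18/47, -9/47]
P' = (I − K·H)·P̄ = [23/47 12/47; 12/47 840/47]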